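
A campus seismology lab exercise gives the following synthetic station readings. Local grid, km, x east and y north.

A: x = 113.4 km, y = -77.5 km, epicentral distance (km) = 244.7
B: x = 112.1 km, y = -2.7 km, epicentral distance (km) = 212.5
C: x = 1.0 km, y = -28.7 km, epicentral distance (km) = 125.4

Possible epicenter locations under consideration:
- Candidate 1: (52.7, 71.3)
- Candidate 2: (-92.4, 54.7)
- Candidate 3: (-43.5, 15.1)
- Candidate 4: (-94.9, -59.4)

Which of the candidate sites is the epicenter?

For each candidate, compare |candidate − station| to the reported distance:
Candidate 1: residuals A 84.0, B 117.6, C 12.8 → max 117.6 km
Candidate 2: residuals A 0.1, B 0.1, C 0.2 → max 0.2 km
Candidate 3: residuals A 62.5, B 55.9, C 63.0 → max 63.0 km
Candidate 4: residuals A 35.6, B 2.1, C 24.7 → max 35.6 km
Only Candidate 2 has all residuals ≈ 0.

Candidate 2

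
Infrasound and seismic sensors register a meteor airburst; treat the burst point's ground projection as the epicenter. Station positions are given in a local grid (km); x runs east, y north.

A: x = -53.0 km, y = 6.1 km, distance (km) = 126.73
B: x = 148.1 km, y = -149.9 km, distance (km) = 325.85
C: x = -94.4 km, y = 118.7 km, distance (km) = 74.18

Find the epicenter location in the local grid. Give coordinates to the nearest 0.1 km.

x ≈ -20.9 km, y ≈ 128.7 km

Circle about each station: (x + 53.0)² + (y − 6.1)² = 126.73²; (x − 148.1)² + (y + 149.9)² = 325.85²; (x + 94.4)² + (y − 118.7)² = 74.18².
Subtracting pairs of circle equations eliminates x²+y² and gives linear equations (the radical axes):
402.2 x − 312.0 y = -48560.32
-82.8 x + 225.2 y = 30712.66
Solving the 2×2 system: x ≈ -20.9, y ≈ 128.7 km.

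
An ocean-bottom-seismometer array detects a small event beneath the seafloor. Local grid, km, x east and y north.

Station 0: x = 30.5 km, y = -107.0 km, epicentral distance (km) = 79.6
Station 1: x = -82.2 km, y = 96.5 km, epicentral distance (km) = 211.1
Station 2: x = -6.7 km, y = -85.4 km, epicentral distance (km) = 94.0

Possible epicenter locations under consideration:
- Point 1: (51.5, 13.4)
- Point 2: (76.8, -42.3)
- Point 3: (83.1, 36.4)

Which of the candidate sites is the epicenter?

Point 2

For each candidate, compare |candidate − station| to the reported distance:
Point 1: residuals Station 0 42.6, Station 1 53.7, Station 2 20.7 → max 53.7 km
Point 2: residuals Station 0 0.0, Station 1 0.0, Station 2 0.0 → max 0.0 km
Point 3: residuals Station 0 73.1, Station 1 35.2, Station 2 57.3 → max 73.1 km
Only Point 2 has all residuals ≈ 0.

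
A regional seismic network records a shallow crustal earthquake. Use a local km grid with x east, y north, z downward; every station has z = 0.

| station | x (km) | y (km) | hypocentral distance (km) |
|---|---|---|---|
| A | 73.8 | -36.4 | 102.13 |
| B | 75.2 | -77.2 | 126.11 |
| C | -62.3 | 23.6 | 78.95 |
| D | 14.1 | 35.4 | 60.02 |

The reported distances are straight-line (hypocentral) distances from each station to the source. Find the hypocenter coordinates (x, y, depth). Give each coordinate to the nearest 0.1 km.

(-3.5, 7.6, 50.2)

Each station gives a sphere (x−x_i)² + (y−y_i)² + z² = d_i² (stations at z=0).
Subtracting the A sphere from B and C: z² cancels, leaving linear equations in x and y:
2.8 x − 81.6 y = -629.72
-272.2 x + 120.0 y = 1864.28
Solving: x ≈ -3.500, y ≈ 7.597 km (keep extra digits for the depth step; rounded: -3.5, 7.6).
Then from the A sphere: z² = 102.13² − (x − 73.8)² − (y + 36.4)² with x = -3.500, y = 7.597, so z ≈ 50.195 ≈ 50.2 km.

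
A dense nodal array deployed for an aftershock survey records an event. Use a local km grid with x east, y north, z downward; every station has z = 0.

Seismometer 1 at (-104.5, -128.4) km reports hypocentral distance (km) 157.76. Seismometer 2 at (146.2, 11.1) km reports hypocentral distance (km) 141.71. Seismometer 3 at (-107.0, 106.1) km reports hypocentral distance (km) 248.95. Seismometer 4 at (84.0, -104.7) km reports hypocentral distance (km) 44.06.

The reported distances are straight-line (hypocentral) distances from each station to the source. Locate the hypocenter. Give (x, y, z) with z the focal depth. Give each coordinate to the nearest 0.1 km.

Each station gives a sphere (x−x_i)² + (y−y_i)² + z² = d_i² (stations at z=0).
Subtracting the Seismometer 1 sphere from Seismometer 2 and Seismometer 3: z² cancels, leaving linear equations in x and y:
501.4 x + 279.0 y = -1102.67
-5.0 x + 469.0 y = -41788.48
Solving: x ≈ 47.101, y ≈ -88.599 km (keep extra digits for the depth step; rounded: 47.1, -88.6).
Then from the Seismometer 1 sphere: z² = 157.76² − (x + 104.5)² − (y + 128.4)² with x = 47.101, y = -88.599, so z ≈ 17.923 ≈ 17.9 km.

(47.1, -88.6, 17.9)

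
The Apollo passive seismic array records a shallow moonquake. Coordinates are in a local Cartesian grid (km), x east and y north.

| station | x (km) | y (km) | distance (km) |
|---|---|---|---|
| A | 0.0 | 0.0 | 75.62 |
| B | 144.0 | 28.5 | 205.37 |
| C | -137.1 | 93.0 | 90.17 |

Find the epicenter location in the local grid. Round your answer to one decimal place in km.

-60.7 km east, 45.1 km north

Circle about each station: x² + y² = 75.62²; (x − 144.0)² + (y − 28.5)² = 205.37²; (x + 137.1)² + (y − 93.0)² = 90.17².
Subtracting pairs of circle equations eliminates x²+y² and gives linear equations (the radical axes):
288.0 x + 57.0 y = -14910.20
-274.2 x + 186.0 y = 25033.17
Solving the 2×2 system: x ≈ -60.7, y ≈ 45.1 km.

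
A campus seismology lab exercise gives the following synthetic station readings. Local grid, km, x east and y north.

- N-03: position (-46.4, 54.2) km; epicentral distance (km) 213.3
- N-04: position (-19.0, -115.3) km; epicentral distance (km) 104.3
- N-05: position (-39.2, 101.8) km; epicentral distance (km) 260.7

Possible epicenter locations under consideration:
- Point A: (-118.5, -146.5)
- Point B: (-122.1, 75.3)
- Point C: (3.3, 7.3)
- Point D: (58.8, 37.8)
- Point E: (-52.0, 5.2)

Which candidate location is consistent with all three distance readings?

For each candidate, compare |candidate − station| to the reported distance:
Point A: residuals N-03 0.0, N-04 0.0, N-05 0.0 → max 0.0 km
Point B: residuals N-03 134.7, N-04 112.4, N-05 173.7 → max 173.7 km
Point C: residuals N-03 145.0, N-04 20.3, N-05 157.1 → max 157.1 km
Point D: residuals N-03 106.8, N-04 67.4, N-05 143.7 → max 143.7 km
Point E: residuals N-03 164.0, N-04 20.6, N-05 163.3 → max 164.0 km
Only Point A has all residuals ≈ 0.

Point A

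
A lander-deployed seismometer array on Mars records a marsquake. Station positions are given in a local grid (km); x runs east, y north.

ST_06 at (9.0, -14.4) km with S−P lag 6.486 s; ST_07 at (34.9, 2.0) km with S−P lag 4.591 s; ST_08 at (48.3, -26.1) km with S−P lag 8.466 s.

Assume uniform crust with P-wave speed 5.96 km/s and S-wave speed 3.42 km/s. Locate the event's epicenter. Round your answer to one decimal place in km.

(21.2, 36.2)

Distance from S−P lag: d = Δt · v_P v_S / (v_P − v_S) = Δt · (5.96·3.42)/(5.96−3.42) ≈ 8.0249·Δt.
So d_ST_06 = 52.05, d_ST_07 = 36.84, d_ST_08 = 67.94 km.
Circle about each station: (x − 9.0)² + (y + 14.4)² = 52.05²; (x − 34.9)² + (y − 2.0)² = 36.84²; (x − 48.3)² + (y + 26.1)² = 67.94².
Subtracting the ST_06 equation from the ST_07 and ST_08 equations removes the quadratic terms:
51.8 x + 32.8 y = 2285.67
78.6 x − 23.4 y = 819.10
Solving the 2×2 system: x ≈ 21.2, y ≈ 36.2 km.
Check against ST_06 (with the unrounded x, y): √((x − 9.0)²+(y + 14.4)²) = 52.05 ≈ 52.05 km. ✓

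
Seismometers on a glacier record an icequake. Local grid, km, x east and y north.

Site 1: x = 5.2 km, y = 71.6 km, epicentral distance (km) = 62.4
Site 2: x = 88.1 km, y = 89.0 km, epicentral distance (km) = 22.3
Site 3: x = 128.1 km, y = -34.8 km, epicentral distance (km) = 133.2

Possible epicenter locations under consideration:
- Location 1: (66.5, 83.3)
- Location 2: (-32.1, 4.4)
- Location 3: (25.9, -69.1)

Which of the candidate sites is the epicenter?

Location 1

For each candidate, compare |candidate − station| to the reported distance:
Location 1: residuals Site 1 0.0, Site 2 0.0, Site 3 0.0 → max 0.0 km
Location 2: residuals Site 1 14.5, Site 2 124.7, Site 3 31.7 → max 124.7 km
Location 3: residuals Site 1 79.8, Site 2 147.6, Site 3 25.4 → max 147.6 km
Only Location 1 has all residuals ≈ 0.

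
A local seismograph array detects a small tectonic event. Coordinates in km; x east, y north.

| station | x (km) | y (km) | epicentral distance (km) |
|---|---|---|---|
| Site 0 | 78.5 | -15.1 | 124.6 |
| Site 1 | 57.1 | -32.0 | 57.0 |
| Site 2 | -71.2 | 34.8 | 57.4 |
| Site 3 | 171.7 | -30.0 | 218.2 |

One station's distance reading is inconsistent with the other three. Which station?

Site 1

Solve using three stations at a time. Using Site 0, Site 2, Site 3 (subtract circle equations pairwise → linear system) gives (x, y) ≈ (-46.1, -17.0).
Distances from that point to each station vs reported:
  Site 0: calculated 124.7 vs reported 124.6 → residual 0.1 km
  Site 1: calculated 104.3 vs reported 57.0 → residual 47.3 km
  Site 2: calculated 57.5 vs reported 57.4 → residual 0.1 km
  Site 3: calculated 218.2 vs reported 218.2 → residual 0.0 km
Site 0, Site 2, Site 3 are mutually consistent (residuals ≈ 0); Site 1 is off by 47.3 km.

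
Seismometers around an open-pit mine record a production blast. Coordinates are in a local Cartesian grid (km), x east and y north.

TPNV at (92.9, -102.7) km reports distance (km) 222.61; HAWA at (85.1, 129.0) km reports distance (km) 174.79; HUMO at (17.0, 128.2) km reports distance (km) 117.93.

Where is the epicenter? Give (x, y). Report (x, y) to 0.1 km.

(-70.2, 48.8)

Circle about each station: (x − 92.9)² + (y + 102.7)² = 222.61²; (x − 85.1)² + (y − 129.0)² = 174.79²; (x − 17.0)² + (y − 128.2)² = 117.93².
Subtracting pairs of circle equations eliminates x²+y² and gives linear equations (the radical axes):
-15.6 x + 463.4 y = 23708.98
-151.8 x + 461.8 y = 33194.27
Solving the 2×2 system: x ≈ -70.2, y ≈ 48.8 km.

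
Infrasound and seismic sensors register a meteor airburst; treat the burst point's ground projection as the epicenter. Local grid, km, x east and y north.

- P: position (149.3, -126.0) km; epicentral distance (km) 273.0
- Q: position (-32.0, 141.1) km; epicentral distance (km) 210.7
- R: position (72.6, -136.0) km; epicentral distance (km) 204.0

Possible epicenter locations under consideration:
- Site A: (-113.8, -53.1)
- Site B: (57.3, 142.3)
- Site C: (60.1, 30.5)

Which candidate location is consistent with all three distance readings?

Site A

For each candidate, compare |candidate − station| to the reported distance:
Site A: residuals P 0.0, Q 0.0, R 0.0 → max 0.0 km
Site B: residuals P 10.6, Q 121.4, R 74.7 → max 121.4 km
Site C: residuals P 92.9, Q 66.8, R 37.0 → max 92.9 km
Only Site A has all residuals ≈ 0.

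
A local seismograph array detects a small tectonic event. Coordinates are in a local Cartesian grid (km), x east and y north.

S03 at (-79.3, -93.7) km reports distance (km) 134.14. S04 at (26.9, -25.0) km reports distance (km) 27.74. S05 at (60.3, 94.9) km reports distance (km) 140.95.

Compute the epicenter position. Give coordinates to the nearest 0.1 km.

Circle about each station: (x + 79.3)² + (y + 93.7)² = 134.14²; (x − 26.9)² + (y + 25.0)² = 27.74²; (x − 60.3)² + (y − 94.9)² = 140.95².
Subtracting pairs of circle equations eliminates x²+y² and gives linear equations (the radical axes):
212.4 x + 137.4 y = 3504.46
279.2 x + 377.2 y = -4299.44
Solving the 2×2 system: x ≈ 45.8, y ≈ -45.3 km.

45.8 km east, -45.3 km north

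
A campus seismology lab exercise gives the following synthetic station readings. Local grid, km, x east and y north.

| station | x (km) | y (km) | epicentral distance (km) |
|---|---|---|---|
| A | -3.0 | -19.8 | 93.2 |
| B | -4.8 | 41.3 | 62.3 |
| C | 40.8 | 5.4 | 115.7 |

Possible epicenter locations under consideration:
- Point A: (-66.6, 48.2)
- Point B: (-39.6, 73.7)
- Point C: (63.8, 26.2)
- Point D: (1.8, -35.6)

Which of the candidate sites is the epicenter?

Point A

For each candidate, compare |candidate − station| to the reported distance:
Point A: residuals A 0.1, B 0.1, C 0.1 → max 0.1 km
Point B: residuals A 7.2, B 14.8, C 10.2 → max 14.8 km
Point C: residuals A 12.1, B 7.9, C 84.7 → max 84.7 km
Point D: residuals A 76.7, B 14.9, C 59.1 → max 76.7 km
Only Point A has all residuals ≈ 0.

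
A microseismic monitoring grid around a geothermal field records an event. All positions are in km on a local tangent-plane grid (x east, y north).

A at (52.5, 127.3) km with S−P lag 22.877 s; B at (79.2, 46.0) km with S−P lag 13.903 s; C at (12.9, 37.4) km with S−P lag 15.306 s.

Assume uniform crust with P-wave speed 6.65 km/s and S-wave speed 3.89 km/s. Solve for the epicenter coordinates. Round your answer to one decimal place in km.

(89.5, -83.9)

Distance from S−P lag: d = Δt · v_P v_S / (v_P − v_S) = Δt · (6.65·3.89)/(6.65−3.89) ≈ 9.3726·Δt.
So d_A = 214.42, d_B = 130.31, d_C = 143.46 km.
Circle about each station: (x − 52.5)² + (y − 127.3)² = 214.42²; (x − 79.2)² + (y − 46.0)² = 130.31²; (x − 12.9)² + (y − 37.4)² = 143.46².
Subtracting pairs of circle equations eliminates x²+y² and gives linear equations (the radical axes):
53.4 x − 162.6 y = 18422.34
-79.2 x − 179.8 y = 7998.79
Solving the 2×2 system: x ≈ 89.5, y ≈ -83.9 km.
Check against A (with the unrounded x, y): √((x − 52.5)²+(y − 127.3)²) = 214.42 ≈ 214.42 km. ✓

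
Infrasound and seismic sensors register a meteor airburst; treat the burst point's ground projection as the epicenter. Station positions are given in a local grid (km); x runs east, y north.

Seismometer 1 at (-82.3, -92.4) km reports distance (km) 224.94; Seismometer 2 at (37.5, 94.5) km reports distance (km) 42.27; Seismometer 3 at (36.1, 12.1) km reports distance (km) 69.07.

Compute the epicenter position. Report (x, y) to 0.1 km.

Circle about each station: (x + 82.3)² + (y + 92.4)² = 224.94²; (x − 37.5)² + (y − 94.5)² = 42.27²; (x − 36.1)² + (y − 12.1)² = 69.07².
Subtracting the Seismometer 1 equation from the Seismometer 2 and Seismometer 3 equations removes the quadratic terms:
239.6 x + 373.8 y = 43836.70
236.8 x + 209.0 y = 31965.91
Solving the 2×2 system: x ≈ 72.5, y ≈ 70.8 km.
Check against Seismometer 1 (with the unrounded x, y): √((x + 82.3)²+(y + 92.4)²) = 224.94 ≈ 224.94 km. ✓

72.5 km east, 70.8 km north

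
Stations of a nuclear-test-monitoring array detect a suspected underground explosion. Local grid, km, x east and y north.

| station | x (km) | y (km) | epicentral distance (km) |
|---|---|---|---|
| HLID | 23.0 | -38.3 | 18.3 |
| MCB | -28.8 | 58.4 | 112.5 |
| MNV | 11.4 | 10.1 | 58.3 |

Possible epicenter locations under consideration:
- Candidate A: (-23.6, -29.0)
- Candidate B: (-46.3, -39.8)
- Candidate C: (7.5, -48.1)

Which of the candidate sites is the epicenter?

For each candidate, compare |candidate − station| to the reported distance:
Candidate A: residuals HLID 29.2, MCB 24.9, MNV 5.8 → max 29.2 km
Candidate B: residuals HLID 51.0, MCB 12.8, MNV 18.0 → max 51.0 km
Candidate C: residuals HLID 0.0, MCB 0.0, MNV 0.0 → max 0.0 km
Only Candidate C has all residuals ≈ 0.

Candidate C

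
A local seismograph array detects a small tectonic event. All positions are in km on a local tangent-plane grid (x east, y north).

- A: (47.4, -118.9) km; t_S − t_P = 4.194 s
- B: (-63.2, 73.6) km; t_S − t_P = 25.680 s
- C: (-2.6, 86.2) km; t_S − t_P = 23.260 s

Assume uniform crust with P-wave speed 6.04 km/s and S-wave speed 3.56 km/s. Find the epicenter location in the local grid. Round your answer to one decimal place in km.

(77.7, -98.8)

Distance from S−P lag: d = Δt · v_P v_S / (v_P − v_S) = Δt · (6.04·3.56)/(6.04−3.56) ≈ 8.6703·Δt.
So d_A = 36.36, d_B = 222.65, d_C = 201.67 km.
Circle about each station: (x − 47.4)² + (y + 118.9)² = 36.36²; (x + 63.2)² + (y − 73.6)² = 222.65²; (x + 2.6)² + (y − 86.2)² = 201.67².
Subtracting the A equation from the B and C equations removes the quadratic terms:
-221.2 x + 385.0 y = -55223.74
-100.0 x + 410.2 y = -48295.51
Solving the 2×2 system: x ≈ 77.7, y ≈ -98.8 km.
Check against A (with the unrounded x, y): √((x − 47.4)²+(y + 118.9)²) = 36.37 ≈ 36.36 km. ✓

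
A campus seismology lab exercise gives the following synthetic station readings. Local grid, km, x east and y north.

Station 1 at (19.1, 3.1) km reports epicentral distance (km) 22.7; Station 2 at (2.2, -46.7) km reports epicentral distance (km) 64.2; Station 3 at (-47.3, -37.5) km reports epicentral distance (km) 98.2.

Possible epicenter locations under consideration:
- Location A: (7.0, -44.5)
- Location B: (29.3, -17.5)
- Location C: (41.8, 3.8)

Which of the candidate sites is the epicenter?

For each candidate, compare |candidate − station| to the reported distance:
Location A: residuals Station 1 26.4, Station 2 58.9, Station 3 43.5 → max 58.9 km
Location B: residuals Station 1 0.3, Station 2 24.4, Station 3 19.0 → max 24.4 km
Location C: residuals Station 1 0.0, Station 2 0.0, Station 3 0.0 → max 0.0 km
Only Location C has all residuals ≈ 0.

Location C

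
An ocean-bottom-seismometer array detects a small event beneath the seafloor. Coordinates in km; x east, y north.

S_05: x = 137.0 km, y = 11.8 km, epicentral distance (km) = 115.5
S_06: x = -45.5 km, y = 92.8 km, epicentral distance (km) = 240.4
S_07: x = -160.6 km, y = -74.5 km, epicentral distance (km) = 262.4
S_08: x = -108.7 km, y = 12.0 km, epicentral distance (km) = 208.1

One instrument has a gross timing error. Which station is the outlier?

S_08

Solve using three stations at a time. Using S_05, S_06, S_07 (subtract circle equations pairwise → linear system) gives (x, y) ≈ (100.8, -98.0).
Distances from that point to each station vs reported:
  S_05: calculated 115.7 vs reported 115.5 → residual 0.2 km
  S_06: calculated 240.5 vs reported 240.4 → residual 0.1 km
  S_07: calculated 262.5 vs reported 262.4 → residual 0.1 km
  S_08: calculated 236.7 vs reported 208.1 → residual 28.6 km
S_05, S_06, S_07 are mutually consistent (residuals ≈ 0); S_08 is off by 28.6 km.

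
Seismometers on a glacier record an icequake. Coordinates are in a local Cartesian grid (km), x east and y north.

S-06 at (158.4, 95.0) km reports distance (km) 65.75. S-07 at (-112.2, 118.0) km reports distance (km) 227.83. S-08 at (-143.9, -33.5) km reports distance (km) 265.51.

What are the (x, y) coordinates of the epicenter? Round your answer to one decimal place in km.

Circle about each station: (x − 158.4)² + (y − 95.0)² = 65.75²; (x + 112.2)² + (y − 118.0)² = 227.83²; (x + 143.9)² + (y + 33.5)² = 265.51².
Subtracting the S-06 equation from the S-07 and S-08 equations removes the quadratic terms:
-541.2 x + 46.0 y = -55186.17
-604.6 x − 257.0 y = -78458.60
Solving the 2×2 system: x ≈ 106.6, y ≈ 54.5 km.

x ≈ 106.6 km, y ≈ 54.5 km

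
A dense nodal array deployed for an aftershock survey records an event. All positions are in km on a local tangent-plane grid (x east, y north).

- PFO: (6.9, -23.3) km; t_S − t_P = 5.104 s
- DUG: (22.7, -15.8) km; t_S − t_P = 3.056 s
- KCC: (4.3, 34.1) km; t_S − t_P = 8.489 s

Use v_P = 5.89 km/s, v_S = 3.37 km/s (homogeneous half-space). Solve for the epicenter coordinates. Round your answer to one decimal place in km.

(46.7, -17.6)

Distance from S−P lag: d = Δt · v_P v_S / (v_P − v_S) = Δt · (5.89·3.37)/(5.89−3.37) ≈ 7.8767·Δt.
So d_PFO = 40.20, d_DUG = 24.07, d_KCC = 66.87 km.
Circle about each station: (x − 6.9)² + (y + 23.3)² = 40.20²; (x − 22.7)² + (y + 15.8)² = 24.07²; (x − 4.3)² + (y − 34.1)² = 66.87².
Subtracting the PFO equation from the DUG and KCC equations removes the quadratic terms:
31.6 x + 15.0 y = 1211.11
-5.2 x + 114.8 y = -2264.76
Solving the 2×2 system: x ≈ 46.7, y ≈ -17.6 km.
Check against PFO (with the unrounded x, y): √((x − 6.9)²+(y + 23.3)²) = 40.19 ≈ 40.20 km. ✓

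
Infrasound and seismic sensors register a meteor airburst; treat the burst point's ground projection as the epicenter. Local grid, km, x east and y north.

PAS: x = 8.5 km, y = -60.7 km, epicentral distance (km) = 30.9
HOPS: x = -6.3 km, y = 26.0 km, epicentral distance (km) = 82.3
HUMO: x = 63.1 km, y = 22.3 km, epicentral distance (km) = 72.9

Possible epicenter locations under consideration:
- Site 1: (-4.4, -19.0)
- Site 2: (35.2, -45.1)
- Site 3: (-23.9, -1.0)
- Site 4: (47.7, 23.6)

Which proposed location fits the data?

For each candidate, compare |candidate − station| to the reported distance:
Site 1: residuals PAS 12.7, HOPS 37.3, HUMO 6.2 → max 37.3 km
Site 2: residuals PAS 0.0, HOPS 0.0, HUMO 0.0 → max 0.0 km
Site 3: residuals PAS 37.0, HOPS 50.1, HUMO 17.2 → max 50.1 km
Site 4: residuals PAS 62.1, HOPS 28.2, HUMO 57.4 → max 62.1 km
Only Site 2 has all residuals ≈ 0.

Site 2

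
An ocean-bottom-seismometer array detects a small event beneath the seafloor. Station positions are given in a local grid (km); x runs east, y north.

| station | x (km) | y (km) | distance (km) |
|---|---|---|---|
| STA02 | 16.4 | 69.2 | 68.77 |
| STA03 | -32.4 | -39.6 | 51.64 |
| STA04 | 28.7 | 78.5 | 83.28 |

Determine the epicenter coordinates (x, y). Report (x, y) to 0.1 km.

x ≈ -19.1 km, y ≈ 10.3 km

Circle about each station: (x − 16.4)² + (y − 69.2)² = 68.77²; (x + 32.4)² + (y + 39.6)² = 51.64²; (x − 28.7)² + (y − 78.5)² = 83.28².
Subtracting the STA02 equation from the STA03 and STA04 equations removes the quadratic terms:
-97.6 x − 217.6 y = -377.06
24.6 x + 18.6 y = -277.91
Solving the 2×2 system: x ≈ -19.1, y ≈ 10.3 km.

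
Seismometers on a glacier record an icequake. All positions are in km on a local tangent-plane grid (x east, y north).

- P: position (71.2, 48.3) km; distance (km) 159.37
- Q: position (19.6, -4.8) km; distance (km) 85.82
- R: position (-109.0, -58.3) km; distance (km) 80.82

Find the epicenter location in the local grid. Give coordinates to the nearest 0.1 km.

-29.9 km east, -74.9 km north

Circle about each station: (x − 71.2)² + (y − 48.3)² = 159.37²; (x − 19.6)² + (y + 4.8)² = 85.82²; (x + 109.0)² + (y + 58.3)² = 80.82².
Subtracting pairs of circle equations eliminates x²+y² and gives linear equations (the radical axes):
-103.2 x − 106.2 y = 11038.59
-360.4 x − 213.2 y = 26744.48
Solving the 2×2 system: x ≈ -29.9, y ≈ -74.9 km.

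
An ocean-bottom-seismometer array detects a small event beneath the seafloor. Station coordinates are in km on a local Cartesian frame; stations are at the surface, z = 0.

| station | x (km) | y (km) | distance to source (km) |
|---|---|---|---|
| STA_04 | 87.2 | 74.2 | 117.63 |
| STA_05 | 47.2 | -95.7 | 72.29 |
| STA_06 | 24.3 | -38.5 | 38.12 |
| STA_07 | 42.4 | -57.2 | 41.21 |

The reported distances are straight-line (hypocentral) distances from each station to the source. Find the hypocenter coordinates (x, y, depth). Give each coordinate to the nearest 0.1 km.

Each station gives a sphere (x−x_i)² + (y−y_i)² + z² = d_i² (stations at z=0).
Subtracting the STA_04 sphere from STA_05 and STA_06: z² cancels, leaving linear equations in x and y:
-80.0 x − 339.8 y = 6887.82
-125.8 x − 225.4 y = 1346.94
Solving: x ≈ 44.298, y ≈ -30.699 km (keep extra digits for the depth step; rounded: 44.3, -30.7).
Then from the STA_04 sphere: z² = 117.63² − (x − 87.2)² − (y − 74.2)² with x = 44.298, y = -30.699, so z ≈ 31.503 ≈ 31.5 km.

x ≈ 44.3 km, y ≈ -30.7 km, depth ≈ 31.5 km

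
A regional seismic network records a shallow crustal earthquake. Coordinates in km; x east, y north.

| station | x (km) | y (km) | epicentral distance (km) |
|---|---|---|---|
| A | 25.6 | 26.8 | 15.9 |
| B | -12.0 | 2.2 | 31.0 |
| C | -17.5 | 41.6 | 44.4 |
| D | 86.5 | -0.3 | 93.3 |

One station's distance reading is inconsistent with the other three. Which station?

D

Solve using three stations at a time. Using A, B, C (subtract circle equations pairwise → linear system) gives (x, y) ≈ (16.9, 13.5).
Distances from that point to each station vs reported:
  A: calculated 15.9 vs reported 15.9 → residual 0.0 km
  B: calculated 31.0 vs reported 31.0 → residual 0.0 km
  C: calculated 44.4 vs reported 44.4 → residual 0.0 km
  D: calculated 71.0 vs reported 93.3 → residual 22.3 km
A, B, C are mutually consistent (residuals ≈ 0); D is off by 22.3 km.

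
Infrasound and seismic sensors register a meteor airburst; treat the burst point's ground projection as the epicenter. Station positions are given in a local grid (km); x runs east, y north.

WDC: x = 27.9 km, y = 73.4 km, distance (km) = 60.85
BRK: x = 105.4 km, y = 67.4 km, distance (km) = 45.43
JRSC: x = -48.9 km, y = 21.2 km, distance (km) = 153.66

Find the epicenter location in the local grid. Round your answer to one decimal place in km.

79.9 km east, 105.0 km north

Circle about each station: (x − 27.9)² + (y − 73.4)² = 60.85²; (x − 105.4)² + (y − 67.4)² = 45.43²; (x + 48.9)² + (y − 21.2)² = 153.66².
Subtracting the WDC equation from the BRK and JRSC equations removes the quadratic terms:
155.0 x − 12.0 y = 11124.79
-153.6 x − 104.4 y = -23233.99
Solving the 2×2 system: x ≈ 79.9, y ≈ 105.0 km.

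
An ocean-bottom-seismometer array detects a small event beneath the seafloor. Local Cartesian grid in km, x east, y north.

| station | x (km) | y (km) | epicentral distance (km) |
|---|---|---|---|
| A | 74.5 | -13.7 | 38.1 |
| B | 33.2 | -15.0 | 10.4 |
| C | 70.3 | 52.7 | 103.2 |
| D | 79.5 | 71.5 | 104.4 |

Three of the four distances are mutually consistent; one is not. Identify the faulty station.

Solve using three stations at a time. Using A, B, D (subtract circle equations pairwise → linear system) gives (x, y) ≈ (37.9, -24.2).
Distances from that point to each station vs reported:
  A: calculated 38.1 vs reported 38.1 → residual 0.0 km
  B: calculated 10.4 vs reported 10.4 → residual 0.0 km
  C: calculated 83.5 vs reported 103.2 → residual 19.7 km
  D: calculated 104.4 vs reported 104.4 → residual 0.0 km
A, B, D are mutually consistent (residuals ≈ 0); C is off by 19.7 km.

C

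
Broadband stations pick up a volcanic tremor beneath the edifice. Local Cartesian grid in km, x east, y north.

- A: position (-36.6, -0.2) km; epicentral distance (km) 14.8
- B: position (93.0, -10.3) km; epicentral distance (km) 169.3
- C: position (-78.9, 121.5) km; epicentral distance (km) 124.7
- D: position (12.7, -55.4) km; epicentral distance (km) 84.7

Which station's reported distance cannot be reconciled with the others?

Solve using three stations at a time. Using A, C, D (subtract circle equations pairwise → linear system) gives (x, y) ≈ (-51.6, -0.2).
Distances from that point to each station vs reported:
  A: calculated 15.0 vs reported 14.8 → residual 0.2 km
  B: calculated 144.9 vs reported 169.3 → residual 24.4 km
  C: calculated 124.7 vs reported 124.7 → residual 0.0 km
  D: calculated 84.7 vs reported 84.7 → residual 0.0 km
A, C, D are mutually consistent (residuals ≈ 0); B is off by 24.4 km.

B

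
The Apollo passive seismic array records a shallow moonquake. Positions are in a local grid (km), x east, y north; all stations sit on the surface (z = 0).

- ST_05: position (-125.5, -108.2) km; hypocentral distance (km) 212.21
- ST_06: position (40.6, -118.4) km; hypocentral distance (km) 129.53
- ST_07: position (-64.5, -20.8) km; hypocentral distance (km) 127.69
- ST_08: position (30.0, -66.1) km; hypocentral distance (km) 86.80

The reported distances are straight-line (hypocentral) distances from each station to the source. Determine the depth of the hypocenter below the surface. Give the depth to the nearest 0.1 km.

Each station gives a sphere (x−x_i)² + (y−y_i)² + z² = d_i² (stations at z=0).
Subtracting the ST_05 sphere from ST_06 and ST_07: z² cancels, leaving linear equations in x and y:
332.2 x − 20.4 y = 16464.49
122.0 x + 174.8 y = 5863.75
Solving: x ≈ 49.500, y ≈ -1.003 km (keep extra digits for the depth step; rounded: 49.5, -1.0).
Then from the ST_05 sphere: z² = 212.21² − (x + 125.5)² − (y + 108.2)² with x = 49.500, y = -1.003, so z ≈ 54.008 ≈ 54.0 km.

depth ≈ 54.0 km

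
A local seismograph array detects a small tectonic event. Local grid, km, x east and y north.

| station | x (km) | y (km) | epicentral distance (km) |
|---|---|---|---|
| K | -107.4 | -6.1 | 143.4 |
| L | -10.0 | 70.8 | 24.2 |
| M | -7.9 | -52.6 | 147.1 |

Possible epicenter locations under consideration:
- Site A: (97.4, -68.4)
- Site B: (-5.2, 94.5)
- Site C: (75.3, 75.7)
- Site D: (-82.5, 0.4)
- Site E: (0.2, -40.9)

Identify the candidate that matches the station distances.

For each candidate, compare |candidate − station| to the reported distance:
Site A: residuals K 70.7, L 151.6, M 40.6 → max 151.6 km
Site B: residuals K 0.0, L 0.0, M 0.0 → max 0.0 km
Site C: residuals K 56.8, L 61.2, M 5.8 → max 61.2 km
Site D: residuals K 117.7, L 76.9, M 55.6 → max 117.7 km
Site E: residuals K 30.3, L 88.0, M 132.9 → max 132.9 km
Only Site B has all residuals ≈ 0.

Site B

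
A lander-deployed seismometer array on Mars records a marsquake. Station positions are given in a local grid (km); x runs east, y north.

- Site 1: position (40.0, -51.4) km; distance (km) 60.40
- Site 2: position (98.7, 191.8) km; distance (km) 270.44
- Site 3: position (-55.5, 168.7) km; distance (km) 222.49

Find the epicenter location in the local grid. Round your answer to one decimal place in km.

(-20.4, -51.0)

Circle about each station: (x − 40.0)² + (y + 51.4)² = 60.40²; (x − 98.7)² + (y − 191.8)² = 270.44²; (x + 55.5)² + (y − 168.7)² = 222.49².
Subtracting pairs of circle equations eliminates x²+y² and gives linear equations (the radical axes):
117.4 x + 486.4 y = -27202.66
-191.0 x + 440.2 y = -18555.66
Solving the 2×2 system: x ≈ -20.4, y ≈ -51.0 km.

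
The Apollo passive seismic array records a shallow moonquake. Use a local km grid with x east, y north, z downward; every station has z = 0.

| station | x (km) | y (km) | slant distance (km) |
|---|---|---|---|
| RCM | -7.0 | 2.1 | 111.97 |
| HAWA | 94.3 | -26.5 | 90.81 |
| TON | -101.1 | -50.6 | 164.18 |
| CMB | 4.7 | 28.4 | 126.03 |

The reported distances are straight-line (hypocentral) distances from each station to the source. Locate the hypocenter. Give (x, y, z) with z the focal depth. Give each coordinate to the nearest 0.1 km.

Each station gives a sphere (x−x_i)² + (y−y_i)² + z² = d_i² (stations at z=0).
Subtracting the RCM sphere from HAWA and TON: z² cancels, leaving linear equations in x and y:
202.6 x − 57.2 y = 13832.15
-188.2 x − 105.4 y = -1689.63
Solving: x ≈ 48.400, y ≈ -70.391 km (keep extra digits for the depth step; rounded: 48.4, -70.4).
Then from the RCM sphere: z² = 111.97² − (x + 7.0)² − (y − 2.1)² with x = 48.400, y = -70.391, so z ≈ 64.909 ≈ 64.9 km.
Check against CMB (with the unrounded solution): distance 126.03 ≈ 126.03 km. ✓

(48.4, -70.4, 64.9)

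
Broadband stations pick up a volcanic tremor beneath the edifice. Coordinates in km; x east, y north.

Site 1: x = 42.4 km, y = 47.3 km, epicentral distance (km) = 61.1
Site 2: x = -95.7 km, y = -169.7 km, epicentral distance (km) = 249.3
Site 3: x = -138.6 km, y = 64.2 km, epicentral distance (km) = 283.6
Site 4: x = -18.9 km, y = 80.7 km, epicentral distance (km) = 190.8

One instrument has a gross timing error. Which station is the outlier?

Site 1

Solve using three stations at a time. Using Site 2, Site 3, Site 4 (subtract circle equations pairwise → linear system) gives (x, y) ≈ (121.7, -48.0).
Distances from that point to each station vs reported:
  Site 1: calculated 124.0 vs reported 61.1 → residual 62.9 km
  Site 2: calculated 249.2 vs reported 249.3 → residual 0.1 km
  Site 3: calculated 283.5 vs reported 283.6 → residual 0.1 km
  Site 4: calculated 190.6 vs reported 190.8 → residual 0.2 km
Site 2, Site 3, Site 4 are mutually consistent (residuals ≈ 0); Site 1 is off by 62.9 km.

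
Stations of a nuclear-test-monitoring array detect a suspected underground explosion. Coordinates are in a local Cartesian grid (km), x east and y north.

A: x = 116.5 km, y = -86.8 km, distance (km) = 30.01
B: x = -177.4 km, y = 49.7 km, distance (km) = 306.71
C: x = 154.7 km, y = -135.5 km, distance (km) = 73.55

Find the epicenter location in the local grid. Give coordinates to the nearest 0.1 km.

(89.9, -100.7)

Circle about each station: (x − 116.5)² + (y + 86.8)² = 30.01²; (x + 177.4)² + (y − 49.7)² = 306.71²; (x − 154.7)² + (y + 135.5)² = 73.55².
Subtracting the A equation from the B and C equations removes the quadratic terms:
-587.8 x + 273.0 y = -80336.06
76.4 x − 97.4 y = 16676.85
Solving the 2×2 system: x ≈ 89.9, y ≈ -100.7 km.
Check against A (with the unrounded x, y): √((x − 116.5)²+(y + 86.8)²) = 30.01 ≈ 30.01 km. ✓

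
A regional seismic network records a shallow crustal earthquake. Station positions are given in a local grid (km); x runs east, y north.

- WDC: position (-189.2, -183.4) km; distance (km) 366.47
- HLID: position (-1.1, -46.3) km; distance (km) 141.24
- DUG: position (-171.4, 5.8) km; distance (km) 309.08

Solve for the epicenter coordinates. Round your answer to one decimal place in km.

x ≈ 136.9 km, y ≈ -16.2 km

Circle about each station: (x + 189.2)² + (y + 183.4)² = 366.47²; (x + 1.1)² + (y + 46.3)² = 141.24²; (x + 171.4)² + (y − 5.8)² = 309.08².
Subtracting pairs of circle equations eliminates x²+y² and gives linear equations (the radical axes):
376.2 x + 274.2 y = 47064.22
35.6 x + 378.4 y = -1250.79
Solving the 2×2 system: x ≈ 136.9, y ≈ -16.2 km.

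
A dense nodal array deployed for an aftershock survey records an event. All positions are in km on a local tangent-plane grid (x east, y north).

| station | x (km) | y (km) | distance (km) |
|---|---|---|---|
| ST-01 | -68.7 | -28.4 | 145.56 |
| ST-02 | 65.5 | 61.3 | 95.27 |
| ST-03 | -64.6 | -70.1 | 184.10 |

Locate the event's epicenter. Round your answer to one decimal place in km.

(-17.6, 107.9)

Circle about each station: (x + 68.7)² + (y + 28.4)² = 145.56²; (x − 65.5)² + (y − 61.3)² = 95.27²; (x + 64.6)² + (y + 70.1)² = 184.10².
Subtracting pairs of circle equations eliminates x²+y² and gives linear equations (the radical axes):
268.4 x + 179.4 y = 14633.03
8.2 x − 83.4 y = -9144.18
Solving the 2×2 system: x ≈ -17.6, y ≈ 107.9 km.
Check against ST-01 (with the unrounded x, y): √((x + 68.7)²+(y + 28.4)²) = 145.57 ≈ 145.56 km. ✓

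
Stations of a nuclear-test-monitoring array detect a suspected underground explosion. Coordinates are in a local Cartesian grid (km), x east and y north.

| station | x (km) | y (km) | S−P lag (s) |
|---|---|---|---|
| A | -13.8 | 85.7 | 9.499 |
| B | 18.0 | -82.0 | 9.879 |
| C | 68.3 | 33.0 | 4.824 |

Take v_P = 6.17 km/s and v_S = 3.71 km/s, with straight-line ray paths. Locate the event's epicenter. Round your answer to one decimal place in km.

30.3 km east, 9.1 km north

Distance from S−P lag: d = Δt · v_P v_S / (v_P − v_S) = Δt · (6.17·3.71)/(6.17−3.71) ≈ 9.3052·Δt.
So d_A = 88.39, d_B = 91.93, d_C = 44.89 km.
Circle about each station: (x + 13.8)² + (y − 85.7)² = 88.39²; (x − 18.0)² + (y + 82.0)² = 91.93²; (x − 68.3)² + (y − 33.0)² = 44.89².
Subtracting pairs of circle equations eliminates x²+y² and gives linear equations (the radical axes):
63.6 x − 335.4 y = -1125.26
164.2 x − 105.4 y = 4016.64
Solving the 2×2 system: x ≈ 30.3, y ≈ 9.1 km.
Check against A (with the unrounded x, y): √((x + 13.8)²+(y − 85.7)²) = 88.39 ≈ 88.39 km. ✓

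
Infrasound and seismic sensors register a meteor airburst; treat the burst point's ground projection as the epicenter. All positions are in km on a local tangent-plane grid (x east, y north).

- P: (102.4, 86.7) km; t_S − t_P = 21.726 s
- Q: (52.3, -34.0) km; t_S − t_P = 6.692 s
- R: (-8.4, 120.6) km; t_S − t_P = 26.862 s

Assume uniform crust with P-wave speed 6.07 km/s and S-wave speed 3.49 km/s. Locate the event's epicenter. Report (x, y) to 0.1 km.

Distance from S−P lag: d = Δt · v_P v_S / (v_P − v_S) = Δt · (6.07·3.49)/(6.07−3.49) ≈ 8.2110·Δt.
So d_P = 178.39, d_Q = 54.95, d_R = 220.56 km.
Circle about each station: (x − 102.4)² + (y − 86.7)² = 178.39²; (x − 52.3)² + (y + 34.0)² = 54.95²; (x + 8.4)² + (y − 120.6)² = 220.56².
Subtracting the P equation from the Q and R equations removes the quadratic terms:
-100.2 x − 241.4 y = 14692.13
-221.6 x + 67.8 y = -20211.45
Solving the 2×2 system: x ≈ 64.4, y ≈ -87.6 km.

(64.4, -87.6)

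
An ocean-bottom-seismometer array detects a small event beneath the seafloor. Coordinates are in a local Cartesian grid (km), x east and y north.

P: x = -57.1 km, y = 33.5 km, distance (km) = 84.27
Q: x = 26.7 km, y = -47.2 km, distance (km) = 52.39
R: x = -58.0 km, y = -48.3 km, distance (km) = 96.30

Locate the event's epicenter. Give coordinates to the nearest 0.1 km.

(22.2, 5.0)

Circle about each station: (x + 57.1)² + (y − 33.5)² = 84.27²; (x − 26.7)² + (y + 47.2)² = 52.39²; (x + 58.0)² + (y + 48.3)² = 96.30².
Subtracting the P equation from the Q and R equations removes the quadratic terms:
167.6 x − 161.4 y = 2914.79
-1.8 x − 163.6 y = -858.03
Solving the 2×2 system: x ≈ 22.2, y ≈ 5.0 km.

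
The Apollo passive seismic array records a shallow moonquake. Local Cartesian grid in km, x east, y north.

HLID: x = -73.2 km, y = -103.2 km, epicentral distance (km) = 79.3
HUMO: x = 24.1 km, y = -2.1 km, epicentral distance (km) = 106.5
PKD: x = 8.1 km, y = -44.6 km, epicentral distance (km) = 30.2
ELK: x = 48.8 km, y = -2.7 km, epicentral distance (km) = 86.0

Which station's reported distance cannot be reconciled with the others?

Solve using three stations at a time. Using HLID, PKD, ELK (subtract circle equations pairwise → linear system) gives (x, y) ≈ (0.5, -73.9).
Distances from that point to each station vs reported:
  HLID: calculated 79.3 vs reported 79.3 → residual 0.0 km
  HUMO: calculated 75.5 vs reported 106.5 → residual 31.0 km
  PKD: calculated 30.2 vs reported 30.2 → residual 0.0 km
  ELK: calculated 86.0 vs reported 86.0 → residual 0.0 km
HLID, PKD, ELK are mutually consistent (residuals ≈ 0); HUMO is off by 31.0 km.

HUMO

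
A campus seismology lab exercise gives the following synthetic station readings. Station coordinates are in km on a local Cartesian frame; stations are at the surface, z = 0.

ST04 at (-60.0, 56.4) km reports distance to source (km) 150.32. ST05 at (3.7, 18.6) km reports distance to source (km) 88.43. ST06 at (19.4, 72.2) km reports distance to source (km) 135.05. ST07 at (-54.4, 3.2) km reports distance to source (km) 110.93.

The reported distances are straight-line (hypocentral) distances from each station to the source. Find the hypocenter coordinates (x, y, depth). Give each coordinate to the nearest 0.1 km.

(31.4, -57.6, 35.3)

Each station gives a sphere (x−x_i)² + (y−y_i)² + z² = d_i² (stations at z=0).
Subtracting the ST04 sphere from ST05 and ST06: z² cancels, leaving linear equations in x and y:
127.4 x − 75.6 y = 8354.93
158.8 x + 31.6 y = 3165.84
Solving: x ≈ 31.399, y ≈ -57.603 km (keep extra digits for the depth step; rounded: 31.4, -57.6).
Then from the ST04 sphere: z² = 150.32² − (x + 60.0)² − (y − 56.4)² with x = 31.399, y = -57.603, so z ≈ 35.294 ≈ 35.3 km.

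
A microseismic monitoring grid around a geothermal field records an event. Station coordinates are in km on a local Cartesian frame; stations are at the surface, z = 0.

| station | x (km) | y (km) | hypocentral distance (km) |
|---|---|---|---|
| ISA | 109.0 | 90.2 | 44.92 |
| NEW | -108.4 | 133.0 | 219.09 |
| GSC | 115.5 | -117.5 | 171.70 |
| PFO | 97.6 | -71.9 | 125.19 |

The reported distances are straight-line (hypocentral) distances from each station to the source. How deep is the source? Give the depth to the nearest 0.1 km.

Each station gives a sphere (x−x_i)² + (y−y_i)² + z² = d_i² (stations at z=0).
Subtracting the ISA sphere from NEW and GSC: z² cancels, leaving linear equations in x and y:
-434.8 x + 85.6 y = -36560.10
13.0 x − 415.4 y = -20333.62
Solving: x ≈ 94.303, y ≈ 51.901 km (keep extra digits for the depth step; rounded: 94.3, 51.9).
Then from the ISA sphere: z² = 44.92² − (x − 109.0)² − (y − 90.2)² with x = 94.303, y = 51.901, so z ≈ 18.303 ≈ 18.3 km.

z ≈ 18.3 km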